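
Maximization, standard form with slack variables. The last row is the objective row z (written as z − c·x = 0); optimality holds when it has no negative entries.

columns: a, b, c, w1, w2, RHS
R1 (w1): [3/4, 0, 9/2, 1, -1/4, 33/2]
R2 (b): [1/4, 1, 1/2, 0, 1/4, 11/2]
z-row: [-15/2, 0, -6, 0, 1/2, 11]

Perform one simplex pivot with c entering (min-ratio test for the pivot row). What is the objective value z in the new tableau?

33

Ratio test on column c — row 1: (33/2)/(9/2) = 11/3; row 2: (11/2)/(1/2) = 11. Minimum is 11/3 at row 1 (w1 leaves); pivot element 9/2.
Pivot on row 1; the z-row RHS becomes 11 − (-6)·(11/3) = 33.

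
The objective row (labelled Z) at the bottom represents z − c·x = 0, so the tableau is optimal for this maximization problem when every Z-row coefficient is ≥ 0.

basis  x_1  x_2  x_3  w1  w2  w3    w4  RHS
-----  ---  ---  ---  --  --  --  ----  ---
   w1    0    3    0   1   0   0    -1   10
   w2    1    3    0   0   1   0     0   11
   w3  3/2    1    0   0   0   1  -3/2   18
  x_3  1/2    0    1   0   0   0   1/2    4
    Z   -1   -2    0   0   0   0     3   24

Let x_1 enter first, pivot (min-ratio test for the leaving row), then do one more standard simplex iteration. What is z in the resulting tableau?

Ratio test on column x_1 — row 1: entry 0 ≤ 0; row 2: 11/1 = 11; row 3: 18/(3/2) = 12; row 4: 4/(1/2) = 8. Minimum is 8 at row 4 (x_3 leaves); pivot element 1/2.
Pivot on row 4; the Z-row RHS becomes 24 − (-1)·8 = 32.
Next entering variable (most negative Z-row entry -2): x_2.
Ratio test on column x_2 — row 1: 10/3 = 10/3; row 2: 3/3 = 1; row 3: 6/1 = 6; row 4: entry 0 ≤ 0. Minimum is 1 at row 2 (w2 leaves); pivot element 3.
After the second pivot the Z-row RHS is 32 − (-2)·1 = 34.

34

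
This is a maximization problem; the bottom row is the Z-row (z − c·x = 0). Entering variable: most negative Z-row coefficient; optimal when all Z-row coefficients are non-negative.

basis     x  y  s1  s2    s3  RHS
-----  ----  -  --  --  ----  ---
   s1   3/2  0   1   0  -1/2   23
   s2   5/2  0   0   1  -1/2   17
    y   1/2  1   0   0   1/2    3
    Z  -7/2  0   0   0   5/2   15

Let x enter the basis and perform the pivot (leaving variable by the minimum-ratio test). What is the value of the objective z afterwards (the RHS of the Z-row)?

Ratio test on column x — row 1: 23/(3/2) = 46/3; row 2: 17/(5/2) = 34/5; row 3: 3/(1/2) = 6. Minimum is 6 at row 3 (y leaves); pivot element 1/2.
Pivot on row 3; the Z-row RHS becomes 15 − (-7/2)·6 = 36.

36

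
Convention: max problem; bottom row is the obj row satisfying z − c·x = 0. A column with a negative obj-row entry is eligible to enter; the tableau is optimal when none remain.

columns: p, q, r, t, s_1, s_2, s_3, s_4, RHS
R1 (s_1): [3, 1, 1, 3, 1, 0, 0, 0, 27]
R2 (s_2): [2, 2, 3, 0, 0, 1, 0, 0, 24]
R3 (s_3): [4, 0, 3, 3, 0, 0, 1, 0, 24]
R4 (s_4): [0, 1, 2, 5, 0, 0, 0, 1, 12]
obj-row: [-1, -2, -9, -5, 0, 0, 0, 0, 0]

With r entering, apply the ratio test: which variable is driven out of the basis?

s_4

Column r entries and ratios — s_1: 27/1 = 27; s_2: 24/3 = 8; s_3: 24/3 = 8; s_4: 12/2 = 6.
Smallest ratio is 6 in the row of s_4, so s_4 leaves.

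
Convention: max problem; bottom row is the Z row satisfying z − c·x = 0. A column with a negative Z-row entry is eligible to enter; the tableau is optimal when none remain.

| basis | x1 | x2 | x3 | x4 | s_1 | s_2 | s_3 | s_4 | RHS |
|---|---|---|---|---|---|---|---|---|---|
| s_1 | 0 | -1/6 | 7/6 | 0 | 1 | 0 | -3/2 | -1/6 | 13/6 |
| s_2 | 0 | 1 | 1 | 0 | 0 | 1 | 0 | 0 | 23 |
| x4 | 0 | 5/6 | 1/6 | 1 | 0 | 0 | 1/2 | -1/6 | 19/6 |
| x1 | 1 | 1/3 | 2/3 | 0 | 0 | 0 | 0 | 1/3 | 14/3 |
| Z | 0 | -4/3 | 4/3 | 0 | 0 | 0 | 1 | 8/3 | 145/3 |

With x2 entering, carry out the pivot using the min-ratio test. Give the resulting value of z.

Ratio test on column x2 — row 1: entry -1/6 ≤ 0; row 2: 23/1 = 23; row 3: (19/6)/(5/6) = 19/5; row 4: (14/3)/(1/3) = 14. Minimum is 19/5 at row 3 (x4 leaves); pivot element 5/6.
Pivot on row 3; the Z-row RHS becomes 145/3 − (-4/3)·(19/5) = 267/5.

267/5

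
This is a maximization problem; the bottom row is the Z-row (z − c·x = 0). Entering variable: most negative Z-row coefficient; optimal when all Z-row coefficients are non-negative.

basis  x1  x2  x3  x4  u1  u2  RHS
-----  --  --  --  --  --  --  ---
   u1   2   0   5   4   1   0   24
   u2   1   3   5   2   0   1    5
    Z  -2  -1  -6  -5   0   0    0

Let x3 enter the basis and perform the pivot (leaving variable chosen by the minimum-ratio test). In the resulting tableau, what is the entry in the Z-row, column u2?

Ratio test on column x3 — row 1: 24/5 = 24/5; row 2: 5/5 = 1. Minimum is 1 at row 2 (u2 leaves); pivot element 5.
Divide row 2 by 5; eliminate column x3 from the other rows.
Z-row update in column u2: 0 − (-6)·(1/5) = 6/5.

6/5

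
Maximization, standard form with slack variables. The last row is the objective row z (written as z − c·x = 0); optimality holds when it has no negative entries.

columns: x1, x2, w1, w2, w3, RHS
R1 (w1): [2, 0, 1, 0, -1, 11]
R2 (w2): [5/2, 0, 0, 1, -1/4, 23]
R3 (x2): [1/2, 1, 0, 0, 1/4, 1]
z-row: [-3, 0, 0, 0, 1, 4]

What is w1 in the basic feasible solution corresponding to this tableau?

11

w1 is basic (row 1); its value is the RHS of that row, 11.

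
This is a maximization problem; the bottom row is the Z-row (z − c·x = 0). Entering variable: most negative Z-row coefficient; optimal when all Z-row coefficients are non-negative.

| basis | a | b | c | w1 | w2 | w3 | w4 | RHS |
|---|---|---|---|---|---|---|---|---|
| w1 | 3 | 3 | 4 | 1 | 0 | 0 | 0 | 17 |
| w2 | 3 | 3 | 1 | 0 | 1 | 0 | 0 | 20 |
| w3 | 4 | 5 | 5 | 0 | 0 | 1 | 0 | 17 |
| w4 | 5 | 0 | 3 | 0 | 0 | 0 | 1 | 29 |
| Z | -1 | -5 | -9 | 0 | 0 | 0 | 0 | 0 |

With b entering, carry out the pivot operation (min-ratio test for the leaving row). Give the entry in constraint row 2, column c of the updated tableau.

Ratio test on column b — row 1: 17/3 = 17/3; row 2: 20/3 = 20/3; row 3: 17/5 = 17/5; row 4: entry 0 ≤ 0. Minimum is 17/5 at row 3 (w3 leaves); pivot element 5.
Divide row 3 by 5; eliminate column b from the other rows.
Row 2 update in column c: 1 − 3·1 = -2.

-2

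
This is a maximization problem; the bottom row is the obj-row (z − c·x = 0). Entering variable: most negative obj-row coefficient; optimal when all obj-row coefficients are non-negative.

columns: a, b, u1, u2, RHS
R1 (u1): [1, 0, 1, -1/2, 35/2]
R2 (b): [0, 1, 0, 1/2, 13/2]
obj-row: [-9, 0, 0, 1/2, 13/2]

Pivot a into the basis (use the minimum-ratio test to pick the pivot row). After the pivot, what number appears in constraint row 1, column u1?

Ratio test on column a — row 1: (35/2)/1 = 35/2; row 2: entry 0 ≤ 0. Minimum is 35/2 at row 1 (u1 leaves); pivot element 1.
Divide row 1 by 1; eliminate column a from the other rows.
In the new row 1, the u1 entry is the old entry divided by the pivot: 1/1 = 1.

1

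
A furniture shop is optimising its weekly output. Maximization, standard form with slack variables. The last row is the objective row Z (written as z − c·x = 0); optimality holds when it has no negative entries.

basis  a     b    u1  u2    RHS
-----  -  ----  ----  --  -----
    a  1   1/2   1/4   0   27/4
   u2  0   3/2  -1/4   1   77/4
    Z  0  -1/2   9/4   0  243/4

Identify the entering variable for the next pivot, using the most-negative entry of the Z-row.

b

Negative Z-row entries: b: -1/2.
The most negative is -1/2 in column b, so b enters.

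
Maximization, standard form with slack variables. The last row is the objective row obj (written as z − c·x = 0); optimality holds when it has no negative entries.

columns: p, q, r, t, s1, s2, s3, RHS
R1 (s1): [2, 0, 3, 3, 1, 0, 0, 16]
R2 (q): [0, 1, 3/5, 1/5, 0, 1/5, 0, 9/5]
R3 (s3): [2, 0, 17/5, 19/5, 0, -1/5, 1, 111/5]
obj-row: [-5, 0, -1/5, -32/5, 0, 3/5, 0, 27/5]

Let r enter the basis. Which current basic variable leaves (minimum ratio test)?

q

Column r entries and ratios — s1: 16/3 = 16/3; q: (9/5)/(3/5) = 3; s3: (111/5)/(17/5) = 111/17.
Smallest ratio is 3 in the row of q, so q leaves.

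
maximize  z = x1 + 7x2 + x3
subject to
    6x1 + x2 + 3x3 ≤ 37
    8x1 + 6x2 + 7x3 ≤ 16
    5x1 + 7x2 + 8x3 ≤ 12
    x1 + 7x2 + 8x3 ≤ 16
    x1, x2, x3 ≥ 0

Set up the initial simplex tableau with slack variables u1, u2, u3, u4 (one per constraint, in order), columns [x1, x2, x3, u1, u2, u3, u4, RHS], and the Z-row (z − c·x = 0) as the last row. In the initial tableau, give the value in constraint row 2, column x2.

Constraint 2 has coefficient 6 on x2.

6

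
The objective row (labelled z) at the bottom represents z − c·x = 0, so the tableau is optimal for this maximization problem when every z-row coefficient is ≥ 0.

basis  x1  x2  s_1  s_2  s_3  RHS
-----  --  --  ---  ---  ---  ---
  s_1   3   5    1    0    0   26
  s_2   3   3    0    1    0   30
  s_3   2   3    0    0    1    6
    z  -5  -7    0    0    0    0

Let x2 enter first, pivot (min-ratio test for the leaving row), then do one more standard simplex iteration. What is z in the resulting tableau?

15

Ratio test on column x2 — row 1: 26/5 = 26/5; row 2: 30/3 = 10; row 3: 6/3 = 2. Minimum is 2 at row 3 (s_3 leaves); pivot element 3.
Pivot on row 3; the z-row RHS becomes 0 − (-7)·2 = 14.
Next entering variable (most negative z-row entry -1/3): x1.
Ratio test on column x1 — row 1: entry -1/3 ≤ 0; row 2: 24/1 = 24; row 3: 2/(2/3) = 3. Minimum is 3 at row 3 (x2 leaves); pivot element 2/3.
After the second pivot the z-row RHS is 14 − (-1/3)·3 = 15.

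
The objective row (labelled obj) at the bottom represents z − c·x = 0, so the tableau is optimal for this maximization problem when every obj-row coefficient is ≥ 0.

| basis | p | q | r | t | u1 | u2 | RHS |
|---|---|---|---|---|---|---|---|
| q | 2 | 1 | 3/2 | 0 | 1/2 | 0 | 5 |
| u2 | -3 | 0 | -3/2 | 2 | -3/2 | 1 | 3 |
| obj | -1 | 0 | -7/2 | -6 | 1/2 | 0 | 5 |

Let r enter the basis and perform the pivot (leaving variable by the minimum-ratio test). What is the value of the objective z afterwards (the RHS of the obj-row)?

Ratio test on column r — row 1: 5/(3/2) = 10/3; row 2: entry -3/2 ≤ 0. Minimum is 10/3 at row 1 (q leaves); pivot element 3/2.
Pivot on row 1; the obj-row RHS becomes 5 − (-7/2)·(10/3) = 50/3.

50/3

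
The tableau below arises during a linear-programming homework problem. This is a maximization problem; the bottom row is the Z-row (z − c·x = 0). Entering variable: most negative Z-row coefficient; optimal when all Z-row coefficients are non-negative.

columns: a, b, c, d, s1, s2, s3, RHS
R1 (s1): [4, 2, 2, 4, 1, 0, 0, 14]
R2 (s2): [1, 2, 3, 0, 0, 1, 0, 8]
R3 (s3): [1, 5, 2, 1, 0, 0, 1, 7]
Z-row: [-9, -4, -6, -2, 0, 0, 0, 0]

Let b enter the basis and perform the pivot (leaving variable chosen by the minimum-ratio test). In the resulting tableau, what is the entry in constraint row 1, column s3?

-2/5

Ratio test on column b — row 1: 14/2 = 7; row 2: 8/2 = 4; row 3: 7/5 = 7/5. Minimum is 7/5 at row 3 (s3 leaves); pivot element 5.
Divide row 3 by 5; eliminate column b from the other rows.
Row 1 update in column s3: 0 − 2·(1/5) = -2/5.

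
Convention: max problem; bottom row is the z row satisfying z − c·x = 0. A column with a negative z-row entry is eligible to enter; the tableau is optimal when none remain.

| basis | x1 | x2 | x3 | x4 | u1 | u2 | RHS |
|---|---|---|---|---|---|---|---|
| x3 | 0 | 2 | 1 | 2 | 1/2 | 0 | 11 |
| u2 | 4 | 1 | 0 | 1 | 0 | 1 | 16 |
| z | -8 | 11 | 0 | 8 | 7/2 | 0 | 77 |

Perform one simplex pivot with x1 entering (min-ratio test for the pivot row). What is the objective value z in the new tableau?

109

Ratio test on column x1 — row 1: entry 0 ≤ 0; row 2: 16/4 = 4. Minimum is 4 at row 2 (u2 leaves); pivot element 4.
Pivot on row 2; the z-row RHS becomes 77 − (-8)·4 = 109.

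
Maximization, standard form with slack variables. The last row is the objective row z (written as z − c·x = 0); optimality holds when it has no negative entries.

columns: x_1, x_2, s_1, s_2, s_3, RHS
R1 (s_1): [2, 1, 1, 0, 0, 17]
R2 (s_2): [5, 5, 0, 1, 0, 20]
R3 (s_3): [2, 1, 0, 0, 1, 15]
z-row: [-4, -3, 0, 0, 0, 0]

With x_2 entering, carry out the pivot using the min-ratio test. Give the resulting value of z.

Ratio test on column x_2 — row 1: 17/1 = 17; row 2: 20/5 = 4; row 3: 15/1 = 15. Minimum is 4 at row 2 (s_2 leaves); pivot element 5.
Pivot on row 2; the z-row RHS becomes 0 − (-3)·4 = 12.

12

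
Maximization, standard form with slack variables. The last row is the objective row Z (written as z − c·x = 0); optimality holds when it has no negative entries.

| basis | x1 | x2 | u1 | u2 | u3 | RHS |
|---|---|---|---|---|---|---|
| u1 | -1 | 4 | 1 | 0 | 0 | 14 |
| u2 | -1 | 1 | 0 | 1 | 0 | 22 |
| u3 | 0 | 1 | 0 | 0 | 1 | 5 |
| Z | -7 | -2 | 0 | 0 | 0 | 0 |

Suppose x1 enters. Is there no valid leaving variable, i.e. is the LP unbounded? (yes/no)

yes

Every constraint-row entry in column x1 is ≤ 0, so increasing x1 is unbounded.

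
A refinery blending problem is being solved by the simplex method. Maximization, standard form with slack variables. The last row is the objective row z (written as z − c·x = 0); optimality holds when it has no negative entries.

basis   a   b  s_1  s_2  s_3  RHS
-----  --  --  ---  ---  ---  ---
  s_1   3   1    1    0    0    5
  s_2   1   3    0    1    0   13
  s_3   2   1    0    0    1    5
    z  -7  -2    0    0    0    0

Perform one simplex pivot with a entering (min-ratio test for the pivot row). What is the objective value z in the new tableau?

Ratio test on column a — row 1: 5/3 = 5/3; row 2: 13/1 = 13; row 3: 5/2 = 5/2. Minimum is 5/3 at row 1 (s_1 leaves); pivot element 3.
Pivot on row 1; the z-row RHS becomes 0 − (-7)·(5/3) = 35/3.

35/3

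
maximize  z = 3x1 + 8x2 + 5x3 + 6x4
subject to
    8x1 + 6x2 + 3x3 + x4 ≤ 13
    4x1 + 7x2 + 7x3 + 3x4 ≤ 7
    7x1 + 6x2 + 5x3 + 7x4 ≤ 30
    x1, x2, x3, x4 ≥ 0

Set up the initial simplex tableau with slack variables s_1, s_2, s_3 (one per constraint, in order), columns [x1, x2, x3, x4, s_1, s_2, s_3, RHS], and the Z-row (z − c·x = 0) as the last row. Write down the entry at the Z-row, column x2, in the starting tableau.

The Z-row carries the negated objective coefficients: the x2 entry is -8.

-8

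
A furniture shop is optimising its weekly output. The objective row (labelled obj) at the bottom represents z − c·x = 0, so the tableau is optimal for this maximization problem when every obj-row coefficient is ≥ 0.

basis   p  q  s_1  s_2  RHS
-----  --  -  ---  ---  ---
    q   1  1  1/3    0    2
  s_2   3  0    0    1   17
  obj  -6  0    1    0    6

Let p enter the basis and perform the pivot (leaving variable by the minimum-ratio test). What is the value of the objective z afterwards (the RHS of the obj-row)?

18

Ratio test on column p — row 1: 2/1 = 2; row 2: 17/3 = 17/3. Minimum is 2 at row 1 (q leaves); pivot element 1.
Pivot on row 1; the obj-row RHS becomes 6 − (-6)·2 = 18.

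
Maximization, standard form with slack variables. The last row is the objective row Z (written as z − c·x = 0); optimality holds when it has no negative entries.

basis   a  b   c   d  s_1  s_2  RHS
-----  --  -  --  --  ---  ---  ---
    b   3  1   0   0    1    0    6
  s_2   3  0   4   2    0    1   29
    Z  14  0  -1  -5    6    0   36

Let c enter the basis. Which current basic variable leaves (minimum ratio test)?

s_2

Column c entries and ratios — b: 0 ≤ 0, skip; s_2: 29/4 = 29/4.
Smallest ratio is 29/4 in the row of s_2, so s_2 leaves.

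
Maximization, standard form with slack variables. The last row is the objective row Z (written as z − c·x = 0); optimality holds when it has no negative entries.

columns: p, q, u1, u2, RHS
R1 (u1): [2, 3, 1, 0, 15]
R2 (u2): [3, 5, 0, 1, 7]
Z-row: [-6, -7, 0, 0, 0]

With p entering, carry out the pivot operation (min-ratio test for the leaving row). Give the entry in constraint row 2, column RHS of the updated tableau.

Ratio test on column p — row 1: 15/2 = 15/2; row 2: 7/3 = 7/3. Minimum is 7/3 at row 2 (u2 leaves); pivot element 3.
Divide row 2 by 3; eliminate column p from the other rows.
In the new row 2, the RHS entry is the old entry divided by the pivot: 7/3 = 7/3.

7/3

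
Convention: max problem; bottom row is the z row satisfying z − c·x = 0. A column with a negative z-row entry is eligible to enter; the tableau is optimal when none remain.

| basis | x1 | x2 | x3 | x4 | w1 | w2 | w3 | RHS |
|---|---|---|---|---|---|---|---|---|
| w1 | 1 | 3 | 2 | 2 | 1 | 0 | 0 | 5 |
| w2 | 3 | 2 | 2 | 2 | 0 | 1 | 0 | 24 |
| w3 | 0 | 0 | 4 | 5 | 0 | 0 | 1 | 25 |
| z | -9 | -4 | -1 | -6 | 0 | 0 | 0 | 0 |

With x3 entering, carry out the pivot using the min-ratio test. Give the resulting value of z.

5/2

Ratio test on column x3 — row 1: 5/2 = 5/2; row 2: 24/2 = 12; row 3: 25/4 = 25/4. Minimum is 5/2 at row 1 (w1 leaves); pivot element 2.
Pivot on row 1; the z-row RHS becomes 0 − (-1)·(5/2) = 5/2.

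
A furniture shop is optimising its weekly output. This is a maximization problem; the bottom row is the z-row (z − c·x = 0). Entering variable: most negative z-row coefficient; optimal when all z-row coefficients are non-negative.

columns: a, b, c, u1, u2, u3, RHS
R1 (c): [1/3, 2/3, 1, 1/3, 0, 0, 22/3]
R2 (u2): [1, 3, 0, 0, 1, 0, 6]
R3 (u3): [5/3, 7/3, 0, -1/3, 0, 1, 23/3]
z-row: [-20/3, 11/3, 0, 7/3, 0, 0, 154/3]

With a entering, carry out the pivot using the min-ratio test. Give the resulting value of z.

Ratio test on column a — row 1: (22/3)/(1/3) = 22; row 2: 6/1 = 6; row 3: (23/3)/(5/3) = 23/5. Minimum is 23/5 at row 3 (u3 leaves); pivot element 5/3.
Pivot on row 3; the z-row RHS becomes 154/3 − (-20/3)·(23/5) = 82.

82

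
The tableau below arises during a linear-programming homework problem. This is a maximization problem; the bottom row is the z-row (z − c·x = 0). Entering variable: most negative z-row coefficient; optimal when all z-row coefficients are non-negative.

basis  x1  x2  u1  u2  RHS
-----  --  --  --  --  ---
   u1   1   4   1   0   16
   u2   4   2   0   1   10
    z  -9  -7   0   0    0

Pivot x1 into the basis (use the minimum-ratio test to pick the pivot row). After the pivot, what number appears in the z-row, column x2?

Ratio test on column x1 — row 1: 16/1 = 16; row 2: 10/4 = 5/2. Minimum is 5/2 at row 2 (u2 leaves); pivot element 4.
Divide row 2 by 4; eliminate column x1 from the other rows.
z-row update in column x2: -7 − (-9)·(1/2) = -5/2.

-5/2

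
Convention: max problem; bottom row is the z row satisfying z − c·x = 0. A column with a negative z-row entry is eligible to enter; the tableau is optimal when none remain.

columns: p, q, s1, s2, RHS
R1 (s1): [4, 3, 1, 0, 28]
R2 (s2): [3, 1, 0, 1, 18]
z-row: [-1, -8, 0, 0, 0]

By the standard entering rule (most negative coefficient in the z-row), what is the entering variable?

q

Negative z-row entries: p: -1, q: -8.
The most negative is -8 in column q, so q enters.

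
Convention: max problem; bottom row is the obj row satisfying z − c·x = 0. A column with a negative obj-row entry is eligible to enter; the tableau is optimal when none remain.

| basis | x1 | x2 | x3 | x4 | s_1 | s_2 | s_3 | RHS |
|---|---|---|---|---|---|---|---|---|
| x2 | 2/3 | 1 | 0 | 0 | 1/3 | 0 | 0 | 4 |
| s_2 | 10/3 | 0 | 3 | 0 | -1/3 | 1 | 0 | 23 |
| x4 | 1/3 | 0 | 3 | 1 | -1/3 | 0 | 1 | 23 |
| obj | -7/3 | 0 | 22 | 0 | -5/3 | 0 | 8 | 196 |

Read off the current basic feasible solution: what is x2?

x2 is basic (row 1); its value is the RHS of that row, 4.

4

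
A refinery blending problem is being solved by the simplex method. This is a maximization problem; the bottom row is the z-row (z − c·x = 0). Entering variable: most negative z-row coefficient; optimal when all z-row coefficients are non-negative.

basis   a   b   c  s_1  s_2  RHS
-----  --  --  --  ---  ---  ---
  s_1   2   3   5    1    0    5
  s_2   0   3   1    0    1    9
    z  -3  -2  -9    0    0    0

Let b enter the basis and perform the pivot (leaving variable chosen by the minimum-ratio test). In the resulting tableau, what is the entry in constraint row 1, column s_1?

1/3

Ratio test on column b — row 1: 5/3 = 5/3; row 2: 9/3 = 3. Minimum is 5/3 at row 1 (s_1 leaves); pivot element 3.
Divide row 1 by 3; eliminate column b from the other rows.
In the new row 1, the s_1 entry is the old entry divided by the pivot: 1/3 = 1/3.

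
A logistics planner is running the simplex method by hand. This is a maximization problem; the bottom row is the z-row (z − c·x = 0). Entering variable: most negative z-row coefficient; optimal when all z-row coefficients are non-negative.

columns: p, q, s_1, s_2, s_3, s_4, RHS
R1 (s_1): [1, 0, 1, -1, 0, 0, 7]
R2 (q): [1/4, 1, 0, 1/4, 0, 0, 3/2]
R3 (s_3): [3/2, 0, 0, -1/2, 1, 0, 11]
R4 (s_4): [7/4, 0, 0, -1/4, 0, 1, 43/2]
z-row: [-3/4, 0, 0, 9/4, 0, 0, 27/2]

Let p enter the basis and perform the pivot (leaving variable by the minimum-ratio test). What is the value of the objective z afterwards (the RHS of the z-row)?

18

Ratio test on column p — row 1: 7/1 = 7; row 2: (3/2)/(1/4) = 6; row 3: 11/(3/2) = 22/3; row 4: (43/2)/(7/4) = 86/7. Minimum is 6 at row 2 (q leaves); pivot element 1/4.
Pivot on row 2; the z-row RHS becomes 27/2 − (-3/4)·6 = 18.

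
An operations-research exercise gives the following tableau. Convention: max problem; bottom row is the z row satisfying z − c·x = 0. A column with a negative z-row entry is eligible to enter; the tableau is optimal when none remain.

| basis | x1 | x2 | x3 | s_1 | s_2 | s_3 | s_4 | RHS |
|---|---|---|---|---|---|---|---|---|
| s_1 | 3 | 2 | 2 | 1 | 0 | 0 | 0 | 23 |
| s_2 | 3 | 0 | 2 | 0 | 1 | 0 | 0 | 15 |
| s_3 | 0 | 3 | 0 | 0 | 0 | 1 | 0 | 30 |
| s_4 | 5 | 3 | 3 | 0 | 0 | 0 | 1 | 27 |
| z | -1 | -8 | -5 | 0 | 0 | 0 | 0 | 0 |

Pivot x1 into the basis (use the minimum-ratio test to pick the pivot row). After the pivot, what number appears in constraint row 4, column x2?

3

Ratio test on column x1 — row 1: 23/3 = 23/3; row 2: 15/3 = 5; row 3: entry 0 ≤ 0; row 4: 27/5 = 27/5. Minimum is 5 at row 2 (s_2 leaves); pivot element 3.
Divide row 2 by 3; eliminate column x1 from the other rows.
Row 4 update in column x2: 3 − 5·0 = 3.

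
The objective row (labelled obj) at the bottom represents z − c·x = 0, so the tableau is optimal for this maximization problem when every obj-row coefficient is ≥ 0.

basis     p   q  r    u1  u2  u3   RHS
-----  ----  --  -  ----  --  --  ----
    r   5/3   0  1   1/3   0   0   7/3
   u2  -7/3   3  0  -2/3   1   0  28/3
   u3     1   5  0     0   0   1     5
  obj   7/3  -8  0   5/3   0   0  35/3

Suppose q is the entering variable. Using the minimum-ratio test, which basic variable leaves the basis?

Column q entries and ratios — r: 0 ≤ 0, skip; u2: (28/3)/3 = 28/9; u3: 5/5 = 1.
Smallest ratio is 1 in the row of u3, so u3 leaves.

u3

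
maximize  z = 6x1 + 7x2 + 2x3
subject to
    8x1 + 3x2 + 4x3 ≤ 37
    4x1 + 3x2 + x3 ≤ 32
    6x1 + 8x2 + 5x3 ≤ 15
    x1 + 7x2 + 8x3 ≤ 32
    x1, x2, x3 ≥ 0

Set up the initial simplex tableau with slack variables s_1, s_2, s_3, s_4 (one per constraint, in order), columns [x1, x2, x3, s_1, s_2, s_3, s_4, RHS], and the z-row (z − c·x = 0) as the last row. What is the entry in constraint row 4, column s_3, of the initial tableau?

Slack s_3 belongs to constraint 3; its column is the unit vector e_3, so the entry in row 4 is 0.

0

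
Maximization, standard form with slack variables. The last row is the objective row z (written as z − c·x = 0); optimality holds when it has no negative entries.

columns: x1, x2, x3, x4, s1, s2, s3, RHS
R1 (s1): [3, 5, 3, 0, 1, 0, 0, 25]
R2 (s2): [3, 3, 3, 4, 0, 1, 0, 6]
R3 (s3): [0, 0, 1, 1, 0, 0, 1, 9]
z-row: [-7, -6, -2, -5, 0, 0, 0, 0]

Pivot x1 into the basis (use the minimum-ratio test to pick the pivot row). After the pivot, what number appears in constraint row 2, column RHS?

Ratio test on column x1 — row 1: 25/3 = 25/3; row 2: 6/3 = 2; row 3: entry 0 ≤ 0. Minimum is 2 at row 2 (s2 leaves); pivot element 3.
Divide row 2 by 3; eliminate column x1 from the other rows.
In the new row 2, the RHS entry is the old entry divided by the pivot: 6/3 = 2.

2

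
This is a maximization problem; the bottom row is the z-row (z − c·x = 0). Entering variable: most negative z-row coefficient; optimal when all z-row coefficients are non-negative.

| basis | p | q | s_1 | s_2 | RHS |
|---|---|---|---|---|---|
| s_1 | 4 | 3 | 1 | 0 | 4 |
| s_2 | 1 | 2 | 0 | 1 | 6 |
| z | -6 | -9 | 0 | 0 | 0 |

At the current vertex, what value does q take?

q is not in the basis, so in the current basic feasible solution q = 0.

0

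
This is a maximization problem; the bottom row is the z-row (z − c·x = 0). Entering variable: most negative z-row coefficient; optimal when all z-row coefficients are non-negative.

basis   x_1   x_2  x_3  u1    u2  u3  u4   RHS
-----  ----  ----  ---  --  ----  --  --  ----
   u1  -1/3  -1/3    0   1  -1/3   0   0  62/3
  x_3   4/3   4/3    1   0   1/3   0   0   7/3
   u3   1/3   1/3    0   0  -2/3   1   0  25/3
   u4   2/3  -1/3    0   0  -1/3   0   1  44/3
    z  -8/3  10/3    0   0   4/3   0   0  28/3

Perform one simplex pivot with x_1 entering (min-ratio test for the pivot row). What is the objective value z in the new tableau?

Ratio test on column x_1 — row 1: entry -1/3 ≤ 0; row 2: (7/3)/(4/3) = 7/4; row 3: (25/3)/(1/3) = 25; row 4: (44/3)/(2/3) = 22. Minimum is 7/4 at row 2 (x_3 leaves); pivot element 4/3.
Pivot on row 2; the z-row RHS becomes 28/3 − (-8/3)·(7/4) = 14.

14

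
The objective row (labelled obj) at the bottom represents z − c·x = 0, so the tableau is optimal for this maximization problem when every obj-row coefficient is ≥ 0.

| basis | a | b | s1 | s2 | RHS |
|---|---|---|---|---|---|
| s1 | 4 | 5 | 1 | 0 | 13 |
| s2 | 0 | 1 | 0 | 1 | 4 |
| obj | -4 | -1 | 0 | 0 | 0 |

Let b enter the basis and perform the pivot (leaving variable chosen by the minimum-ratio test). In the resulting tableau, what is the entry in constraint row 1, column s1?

Ratio test on column b — row 1: 13/5 = 13/5; row 2: 4/1 = 4. Minimum is 13/5 at row 1 (s1 leaves); pivot element 5.
Divide row 1 by 5; eliminate column b from the other rows.
In the new row 1, the s1 entry is the old entry divided by the pivot: 1/5 = 1/5.

1/5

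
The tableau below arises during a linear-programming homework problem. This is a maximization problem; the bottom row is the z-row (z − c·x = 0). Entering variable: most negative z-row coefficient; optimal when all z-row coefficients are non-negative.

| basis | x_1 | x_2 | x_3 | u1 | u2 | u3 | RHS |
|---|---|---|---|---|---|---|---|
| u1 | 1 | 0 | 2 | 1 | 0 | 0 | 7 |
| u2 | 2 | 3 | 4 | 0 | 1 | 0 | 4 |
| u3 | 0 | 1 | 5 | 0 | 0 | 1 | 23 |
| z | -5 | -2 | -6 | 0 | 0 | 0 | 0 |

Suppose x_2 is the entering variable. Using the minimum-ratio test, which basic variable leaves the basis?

u2

Column x_2 entries and ratios — u1: 0 ≤ 0, skip; u2: 4/3 = 4/3; u3: 23/1 = 23.
Smallest ratio is 4/3 in the row of u2, so u2 leaves.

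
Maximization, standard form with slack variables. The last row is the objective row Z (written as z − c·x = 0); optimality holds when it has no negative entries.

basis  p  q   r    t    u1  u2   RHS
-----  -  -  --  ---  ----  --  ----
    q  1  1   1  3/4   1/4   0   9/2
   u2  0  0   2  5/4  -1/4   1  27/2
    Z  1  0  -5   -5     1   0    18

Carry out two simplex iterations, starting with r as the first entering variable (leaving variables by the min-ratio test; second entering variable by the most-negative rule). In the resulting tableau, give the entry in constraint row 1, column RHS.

Ratio test on column r — row 1: (9/2)/1 = 9/2; row 2: (27/2)/2 = 27/4. Minimum is 9/2 at row 1 (q leaves); pivot element 1.
Divide row 1 by 1; eliminate column r from the other rows.
Second iteration: most negative Z-row entry is -5/4 in column t, so t enters.
Ratio test on column t — row 1: (9/2)/(3/4) = 6; row 2: entry -1/4 ≤ 0. Minimum is 6 at row 1 (r leaves); pivot element 3/4.
Divide row 1 by 3/4; eliminate column t from the other rows.
After both pivots, the entry at constraint row 1, column RHS is 6.

6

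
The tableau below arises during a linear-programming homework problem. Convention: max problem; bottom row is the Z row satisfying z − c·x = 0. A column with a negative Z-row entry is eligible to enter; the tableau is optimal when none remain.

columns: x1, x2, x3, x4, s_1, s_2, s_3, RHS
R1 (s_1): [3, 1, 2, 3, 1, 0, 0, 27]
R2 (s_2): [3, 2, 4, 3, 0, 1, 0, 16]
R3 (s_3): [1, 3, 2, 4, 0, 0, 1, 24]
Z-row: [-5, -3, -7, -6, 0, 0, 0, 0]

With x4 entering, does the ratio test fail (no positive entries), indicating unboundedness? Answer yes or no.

no

Column x4 has positive entries in row(s) 1, 2, 3, so the ratio test bounds it — not unbounded.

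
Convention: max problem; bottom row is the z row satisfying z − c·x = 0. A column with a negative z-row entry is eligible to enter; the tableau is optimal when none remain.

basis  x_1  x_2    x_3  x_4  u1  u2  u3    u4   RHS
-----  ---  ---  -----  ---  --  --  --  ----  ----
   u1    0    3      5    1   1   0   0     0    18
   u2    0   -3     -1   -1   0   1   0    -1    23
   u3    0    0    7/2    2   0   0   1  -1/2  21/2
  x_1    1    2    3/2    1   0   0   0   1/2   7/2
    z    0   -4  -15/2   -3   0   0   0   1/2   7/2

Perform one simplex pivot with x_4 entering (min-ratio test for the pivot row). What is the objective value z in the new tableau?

14

Ratio test on column x_4 — row 1: 18/1 = 18; row 2: entry -1 ≤ 0; row 3: (21/2)/2 = 21/4; row 4: (7/2)/1 = 7/2. Minimum is 7/2 at row 4 (x_1 leaves); pivot element 1.
Pivot on row 4; the z-row RHS becomes 7/2 − (-3)·(7/2) = 14.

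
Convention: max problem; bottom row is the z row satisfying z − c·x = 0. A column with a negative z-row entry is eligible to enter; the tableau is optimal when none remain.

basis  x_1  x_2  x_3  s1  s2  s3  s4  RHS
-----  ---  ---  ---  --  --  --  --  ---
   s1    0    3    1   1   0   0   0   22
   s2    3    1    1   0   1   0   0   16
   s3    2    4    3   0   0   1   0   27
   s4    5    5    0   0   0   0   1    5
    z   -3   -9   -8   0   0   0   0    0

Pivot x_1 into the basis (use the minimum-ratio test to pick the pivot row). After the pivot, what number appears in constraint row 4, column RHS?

1

Ratio test on column x_1 — row 1: entry 0 ≤ 0; row 2: 16/3 = 16/3; row 3: 27/2 = 27/2; row 4: 5/5 = 1. Minimum is 1 at row 4 (s4 leaves); pivot element 5.
Divide row 4 by 5; eliminate column x_1 from the other rows.
In the new row 4, the RHS entry is the old entry divided by the pivot: 5/5 = 1.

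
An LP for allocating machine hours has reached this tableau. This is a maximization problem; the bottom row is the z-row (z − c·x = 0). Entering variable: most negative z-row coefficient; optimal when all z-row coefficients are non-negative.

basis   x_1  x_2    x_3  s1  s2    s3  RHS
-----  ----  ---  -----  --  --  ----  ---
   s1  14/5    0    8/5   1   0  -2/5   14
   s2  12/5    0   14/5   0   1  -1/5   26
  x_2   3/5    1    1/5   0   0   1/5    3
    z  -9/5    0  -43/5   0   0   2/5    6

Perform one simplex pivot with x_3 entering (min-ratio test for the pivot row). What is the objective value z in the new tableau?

Ratio test on column x_3 — row 1: 14/(8/5) = 35/4; row 2: 26/(14/5) = 65/7; row 3: 3/(1/5) = 15. Minimum is 35/4 at row 1 (s1 leaves); pivot element 8/5.
Pivot on row 1; the z-row RHS becomes 6 − (-43/5)·(35/4) = 325/4.

325/4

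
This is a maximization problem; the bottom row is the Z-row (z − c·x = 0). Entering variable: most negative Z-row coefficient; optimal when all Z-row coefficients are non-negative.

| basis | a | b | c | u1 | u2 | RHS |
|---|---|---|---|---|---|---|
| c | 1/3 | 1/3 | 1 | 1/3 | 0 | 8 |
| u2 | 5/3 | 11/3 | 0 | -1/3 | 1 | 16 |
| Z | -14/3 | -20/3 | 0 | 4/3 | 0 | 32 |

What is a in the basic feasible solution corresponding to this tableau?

0

a is not in the basis, so in the current basic feasible solution a = 0.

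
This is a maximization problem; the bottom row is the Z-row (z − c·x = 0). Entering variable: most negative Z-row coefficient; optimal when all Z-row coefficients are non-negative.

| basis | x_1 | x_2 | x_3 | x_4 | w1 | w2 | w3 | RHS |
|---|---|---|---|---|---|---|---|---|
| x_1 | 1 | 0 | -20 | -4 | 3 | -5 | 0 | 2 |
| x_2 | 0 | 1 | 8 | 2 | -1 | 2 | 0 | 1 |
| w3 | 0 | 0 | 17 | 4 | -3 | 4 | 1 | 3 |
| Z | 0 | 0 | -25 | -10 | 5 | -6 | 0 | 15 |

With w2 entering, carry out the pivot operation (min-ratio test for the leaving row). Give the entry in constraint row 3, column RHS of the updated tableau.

Ratio test on column w2 — row 1: entry -5 ≤ 0; row 2: 1/2 = 1/2; row 3: 3/4 = 3/4. Minimum is 1/2 at row 2 (x_2 leaves); pivot element 2.
Divide row 2 by 2; eliminate column w2 from the other rows.
Row 3 update in column RHS: 3 − 4·(1/2) = 1.

1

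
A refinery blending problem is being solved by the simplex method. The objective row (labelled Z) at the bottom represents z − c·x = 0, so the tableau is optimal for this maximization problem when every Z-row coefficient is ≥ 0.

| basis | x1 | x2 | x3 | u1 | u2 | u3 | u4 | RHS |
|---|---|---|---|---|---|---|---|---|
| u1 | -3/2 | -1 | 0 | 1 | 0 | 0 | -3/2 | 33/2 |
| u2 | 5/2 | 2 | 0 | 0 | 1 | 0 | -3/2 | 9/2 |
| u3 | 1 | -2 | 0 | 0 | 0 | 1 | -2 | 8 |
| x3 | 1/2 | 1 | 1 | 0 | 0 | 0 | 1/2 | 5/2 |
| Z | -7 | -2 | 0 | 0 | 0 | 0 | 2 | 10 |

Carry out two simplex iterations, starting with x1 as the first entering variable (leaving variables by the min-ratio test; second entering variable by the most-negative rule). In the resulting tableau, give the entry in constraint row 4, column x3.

Ratio test on column x1 — row 1: entry -3/2 ≤ 0; row 2: (9/2)/(5/2) = 9/5; row 3: 8/1 = 8; row 4: (5/2)/(1/2) = 5. Minimum is 9/5 at row 2 (u2 leaves); pivot element 5/2.
Divide row 2 by 5/2; eliminate column x1 from the other rows.
Second iteration: most negative Z-row entry is -11/5 in column u4, so u4 enters.
Ratio test on column u4 — row 1: entry -12/5 ≤ 0; row 2: entry -3/5 ≤ 0; row 3: entry -7/5 ≤ 0; row 4: (8/5)/(4/5) = 2. Minimum is 2 at row 4 (x3 leaves); pivot element 4/5.
Divide row 4 by 4/5; eliminate column u4 from the other rows.
After both pivots, the entry at constraint row 4, column x3 is 5/4.

5/4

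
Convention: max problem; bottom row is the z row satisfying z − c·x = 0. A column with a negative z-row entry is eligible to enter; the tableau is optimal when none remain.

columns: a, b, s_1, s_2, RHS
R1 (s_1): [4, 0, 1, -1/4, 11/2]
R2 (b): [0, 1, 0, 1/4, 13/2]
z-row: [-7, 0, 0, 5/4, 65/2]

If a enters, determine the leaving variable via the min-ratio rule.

s_1

Column a entries and ratios — s_1: (11/2)/4 = 11/8; b: 0 ≤ 0, skip.
Smallest ratio is 11/8 in the row of s_1, so s_1 leaves.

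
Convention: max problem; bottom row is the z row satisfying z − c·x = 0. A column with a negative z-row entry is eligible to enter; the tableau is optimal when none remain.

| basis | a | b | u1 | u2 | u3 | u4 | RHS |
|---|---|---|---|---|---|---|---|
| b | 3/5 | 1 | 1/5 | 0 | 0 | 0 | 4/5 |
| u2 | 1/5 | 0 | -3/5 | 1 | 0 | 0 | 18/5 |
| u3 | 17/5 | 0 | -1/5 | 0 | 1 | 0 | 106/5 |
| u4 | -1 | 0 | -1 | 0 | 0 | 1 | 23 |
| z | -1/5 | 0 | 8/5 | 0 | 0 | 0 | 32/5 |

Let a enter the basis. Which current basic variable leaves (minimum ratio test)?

b

Column a entries and ratios — b: (4/5)/(3/5) = 4/3; u2: (18/5)/(1/5) = 18; u3: (106/5)/(17/5) = 106/17; u4: -1 ≤ 0, skip.
Smallest ratio is 4/3 in the row of b, so b leaves.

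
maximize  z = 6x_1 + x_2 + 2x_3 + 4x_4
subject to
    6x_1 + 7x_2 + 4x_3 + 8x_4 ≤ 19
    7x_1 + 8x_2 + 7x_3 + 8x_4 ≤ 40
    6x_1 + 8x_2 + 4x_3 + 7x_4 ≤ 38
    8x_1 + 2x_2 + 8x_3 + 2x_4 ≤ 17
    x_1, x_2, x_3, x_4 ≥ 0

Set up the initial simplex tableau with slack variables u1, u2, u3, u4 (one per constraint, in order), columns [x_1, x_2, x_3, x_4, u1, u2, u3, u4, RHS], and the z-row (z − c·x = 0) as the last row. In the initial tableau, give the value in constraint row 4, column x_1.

Constraint 4 has coefficient 8 on x_1.

8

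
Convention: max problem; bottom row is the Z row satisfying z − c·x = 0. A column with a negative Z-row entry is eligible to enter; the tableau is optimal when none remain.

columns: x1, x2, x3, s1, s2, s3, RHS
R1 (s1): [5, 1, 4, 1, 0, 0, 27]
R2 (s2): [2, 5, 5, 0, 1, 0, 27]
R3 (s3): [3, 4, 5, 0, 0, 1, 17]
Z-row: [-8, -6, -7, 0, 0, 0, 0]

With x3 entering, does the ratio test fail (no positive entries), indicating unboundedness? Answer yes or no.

Column x3 has positive entries in row(s) 1, 2, 3, so the ratio test bounds it — not unbounded.

no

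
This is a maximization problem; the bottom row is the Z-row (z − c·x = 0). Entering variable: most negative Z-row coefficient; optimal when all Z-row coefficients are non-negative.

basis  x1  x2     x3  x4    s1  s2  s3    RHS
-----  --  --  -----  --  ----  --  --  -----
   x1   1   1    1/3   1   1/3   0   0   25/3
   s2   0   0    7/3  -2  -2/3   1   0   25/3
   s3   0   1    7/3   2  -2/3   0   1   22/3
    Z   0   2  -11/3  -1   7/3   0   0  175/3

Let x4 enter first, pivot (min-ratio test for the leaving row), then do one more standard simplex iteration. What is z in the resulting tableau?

Ratio test on column x4 — row 1: (25/3)/1 = 25/3; row 2: entry -2 ≤ 0; row 3: (22/3)/2 = 11/3. Minimum is 11/3 at row 3 (s3 leaves); pivot element 2.
Pivot on row 3; the Z-row RHS becomes 175/3 − (-1)·(11/3) = 62.
Next entering variable (most negative Z-row entry -5/2): x3.
Ratio test on column x3 — row 1: entry -5/6 ≤ 0; row 2: (47/3)/(14/3) = 47/14; row 3: (11/3)/(7/6) = 22/7. Minimum is 22/7 at row 3 (x4 leaves); pivot element 7/6.
After the second pivot the Z-row RHS is 62 − (-5/2)·(22/7) = 489/7.

489/7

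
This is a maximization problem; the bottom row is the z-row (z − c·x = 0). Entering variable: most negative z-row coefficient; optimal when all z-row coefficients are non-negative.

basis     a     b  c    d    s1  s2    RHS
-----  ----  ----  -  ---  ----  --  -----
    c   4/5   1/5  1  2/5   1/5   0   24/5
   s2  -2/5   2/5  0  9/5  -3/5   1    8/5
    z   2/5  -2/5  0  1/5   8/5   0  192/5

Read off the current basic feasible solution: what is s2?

s2 is basic (row 2); its value is the RHS of that row, 8/5.

8/5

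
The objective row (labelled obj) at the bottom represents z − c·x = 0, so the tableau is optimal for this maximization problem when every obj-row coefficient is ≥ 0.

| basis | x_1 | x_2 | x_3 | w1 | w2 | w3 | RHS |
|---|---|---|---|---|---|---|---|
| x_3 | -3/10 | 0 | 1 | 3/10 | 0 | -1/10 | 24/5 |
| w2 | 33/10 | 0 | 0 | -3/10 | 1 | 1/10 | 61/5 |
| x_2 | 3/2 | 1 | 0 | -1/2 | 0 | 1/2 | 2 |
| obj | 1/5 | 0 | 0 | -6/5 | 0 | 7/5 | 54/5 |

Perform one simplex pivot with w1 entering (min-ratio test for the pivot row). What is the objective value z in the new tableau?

Ratio test on column w1 — row 1: (24/5)/(3/10) = 16; row 2: entry -3/10 ≤ 0; row 3: entry -1/2 ≤ 0. Minimum is 16 at row 1 (x_3 leaves); pivot element 3/10.
Pivot on row 1; the obj-row RHS becomes 54/5 − (-6/5)·16 = 30.

30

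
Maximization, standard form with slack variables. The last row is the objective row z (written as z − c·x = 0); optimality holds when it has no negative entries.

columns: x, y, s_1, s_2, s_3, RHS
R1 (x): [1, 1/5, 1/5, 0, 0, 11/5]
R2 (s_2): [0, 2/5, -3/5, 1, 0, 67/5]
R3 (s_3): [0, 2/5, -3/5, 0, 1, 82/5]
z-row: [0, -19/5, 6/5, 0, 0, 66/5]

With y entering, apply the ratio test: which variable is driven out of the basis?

Column y entries and ratios — x: (11/5)/(1/5) = 11; s_2: (67/5)/(2/5) = 67/2; s_3: (82/5)/(2/5) = 41.
Smallest ratio is 11 in the row of x, so x leaves.

x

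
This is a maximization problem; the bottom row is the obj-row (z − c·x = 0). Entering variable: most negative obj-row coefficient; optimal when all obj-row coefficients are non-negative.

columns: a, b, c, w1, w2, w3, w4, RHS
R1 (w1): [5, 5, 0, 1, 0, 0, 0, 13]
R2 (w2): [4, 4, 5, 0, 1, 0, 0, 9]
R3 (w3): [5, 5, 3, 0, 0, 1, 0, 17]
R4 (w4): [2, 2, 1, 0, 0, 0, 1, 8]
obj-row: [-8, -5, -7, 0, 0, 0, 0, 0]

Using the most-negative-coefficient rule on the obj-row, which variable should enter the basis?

a

Negative obj-row entries: a: -8, b: -5, c: -7.
The most negative is -8 in column a, so a enters.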